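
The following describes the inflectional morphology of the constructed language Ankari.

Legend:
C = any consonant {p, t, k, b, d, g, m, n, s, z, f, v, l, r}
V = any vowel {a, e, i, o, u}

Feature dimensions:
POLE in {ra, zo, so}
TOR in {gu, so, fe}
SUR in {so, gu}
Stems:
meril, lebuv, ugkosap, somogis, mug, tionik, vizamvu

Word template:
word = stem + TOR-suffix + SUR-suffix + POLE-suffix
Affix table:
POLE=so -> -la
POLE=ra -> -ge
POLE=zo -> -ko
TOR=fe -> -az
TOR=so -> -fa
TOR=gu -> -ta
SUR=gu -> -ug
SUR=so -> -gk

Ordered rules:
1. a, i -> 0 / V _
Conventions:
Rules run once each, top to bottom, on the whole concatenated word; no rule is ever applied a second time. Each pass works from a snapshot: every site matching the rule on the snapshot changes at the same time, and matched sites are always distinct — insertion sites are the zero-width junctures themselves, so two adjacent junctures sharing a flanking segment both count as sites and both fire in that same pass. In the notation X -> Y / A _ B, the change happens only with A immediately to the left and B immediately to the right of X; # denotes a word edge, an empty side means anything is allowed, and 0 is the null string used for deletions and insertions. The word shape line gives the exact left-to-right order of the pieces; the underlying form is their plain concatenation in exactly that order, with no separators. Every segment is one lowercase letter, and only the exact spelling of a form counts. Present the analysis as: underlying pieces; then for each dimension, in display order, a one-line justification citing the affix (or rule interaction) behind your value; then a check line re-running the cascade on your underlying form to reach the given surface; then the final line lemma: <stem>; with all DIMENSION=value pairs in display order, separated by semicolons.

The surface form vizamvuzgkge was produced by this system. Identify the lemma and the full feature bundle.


underlying: vizamvu-az-gk-ge
POLE=ra - signalled by the affix -ge
TOR=fe - signalled by the affix -az
SUR=so - signalled by the affix -gk
check: vizamvuazgkge -> vizamvuzgkge
lemma: vizamvu; POLE=ra; TOR=fe; SUR=so


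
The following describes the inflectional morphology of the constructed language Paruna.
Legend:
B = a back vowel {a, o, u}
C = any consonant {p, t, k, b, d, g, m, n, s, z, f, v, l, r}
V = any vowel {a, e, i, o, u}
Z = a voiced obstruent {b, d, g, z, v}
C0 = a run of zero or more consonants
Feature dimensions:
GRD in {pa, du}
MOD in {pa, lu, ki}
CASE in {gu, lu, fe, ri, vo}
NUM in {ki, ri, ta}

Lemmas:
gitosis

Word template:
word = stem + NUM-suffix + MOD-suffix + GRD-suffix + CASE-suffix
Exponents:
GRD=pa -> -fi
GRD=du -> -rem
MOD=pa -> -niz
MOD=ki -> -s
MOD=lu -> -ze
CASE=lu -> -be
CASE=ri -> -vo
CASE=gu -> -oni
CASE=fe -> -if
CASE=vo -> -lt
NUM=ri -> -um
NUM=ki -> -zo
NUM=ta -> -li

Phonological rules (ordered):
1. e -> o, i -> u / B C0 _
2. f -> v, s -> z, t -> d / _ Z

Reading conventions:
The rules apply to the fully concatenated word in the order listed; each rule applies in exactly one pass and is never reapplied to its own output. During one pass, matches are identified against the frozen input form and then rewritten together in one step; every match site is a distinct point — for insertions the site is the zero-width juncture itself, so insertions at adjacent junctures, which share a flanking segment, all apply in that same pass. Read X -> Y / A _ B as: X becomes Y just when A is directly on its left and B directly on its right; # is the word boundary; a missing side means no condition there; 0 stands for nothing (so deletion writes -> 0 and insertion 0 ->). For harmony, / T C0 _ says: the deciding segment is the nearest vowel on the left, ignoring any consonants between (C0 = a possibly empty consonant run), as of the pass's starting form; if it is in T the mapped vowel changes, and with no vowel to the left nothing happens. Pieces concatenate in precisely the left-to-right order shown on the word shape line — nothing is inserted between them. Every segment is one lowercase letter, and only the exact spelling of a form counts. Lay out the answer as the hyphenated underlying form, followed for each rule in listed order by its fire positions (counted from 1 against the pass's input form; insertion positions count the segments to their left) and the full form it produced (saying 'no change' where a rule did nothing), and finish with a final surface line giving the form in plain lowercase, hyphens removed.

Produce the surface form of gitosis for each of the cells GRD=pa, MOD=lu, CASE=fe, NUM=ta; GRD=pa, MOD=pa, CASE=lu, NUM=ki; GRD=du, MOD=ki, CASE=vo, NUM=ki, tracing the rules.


cell GRD=pa, MOD=lu, CASE=fe, NUM=ta:
underlying: gitosis-li-ze-fi-if
1. e -> o, i -> u / B C0 _: fires at position(s) 6: gitosuslizefiif
2. f -> v, s -> z, t -> d / _ Z: no change
surface: gitosuslizefiif

cell GRD=pa, MOD=pa, CASE=lu, NUM=ki:
underlying: gitosis-zo-niz-fi-be
1. e -> o, i -> u / B C0 _: fires at position(s) 6, 11: gitosuszonuzfibe
2. f -> v, s -> z, t -> d / _ Z: fires at position(s) 7: gitosuzzonuzfibe
surface: gitosuzzonuzfibe

cell GRD=du, MOD=ki, CASE=vo, NUM=ki:
underlying: gitosis-zo-s-rem-lt
1. e -> o, i -> u / B C0 _: fires at position(s) 6, 12: gitosuszosromlt
2. f -> v, s -> z, t -> d / _ Z: fires at position(s) 7: gitosuzzosromlt
surface: gitosuzzosromlt


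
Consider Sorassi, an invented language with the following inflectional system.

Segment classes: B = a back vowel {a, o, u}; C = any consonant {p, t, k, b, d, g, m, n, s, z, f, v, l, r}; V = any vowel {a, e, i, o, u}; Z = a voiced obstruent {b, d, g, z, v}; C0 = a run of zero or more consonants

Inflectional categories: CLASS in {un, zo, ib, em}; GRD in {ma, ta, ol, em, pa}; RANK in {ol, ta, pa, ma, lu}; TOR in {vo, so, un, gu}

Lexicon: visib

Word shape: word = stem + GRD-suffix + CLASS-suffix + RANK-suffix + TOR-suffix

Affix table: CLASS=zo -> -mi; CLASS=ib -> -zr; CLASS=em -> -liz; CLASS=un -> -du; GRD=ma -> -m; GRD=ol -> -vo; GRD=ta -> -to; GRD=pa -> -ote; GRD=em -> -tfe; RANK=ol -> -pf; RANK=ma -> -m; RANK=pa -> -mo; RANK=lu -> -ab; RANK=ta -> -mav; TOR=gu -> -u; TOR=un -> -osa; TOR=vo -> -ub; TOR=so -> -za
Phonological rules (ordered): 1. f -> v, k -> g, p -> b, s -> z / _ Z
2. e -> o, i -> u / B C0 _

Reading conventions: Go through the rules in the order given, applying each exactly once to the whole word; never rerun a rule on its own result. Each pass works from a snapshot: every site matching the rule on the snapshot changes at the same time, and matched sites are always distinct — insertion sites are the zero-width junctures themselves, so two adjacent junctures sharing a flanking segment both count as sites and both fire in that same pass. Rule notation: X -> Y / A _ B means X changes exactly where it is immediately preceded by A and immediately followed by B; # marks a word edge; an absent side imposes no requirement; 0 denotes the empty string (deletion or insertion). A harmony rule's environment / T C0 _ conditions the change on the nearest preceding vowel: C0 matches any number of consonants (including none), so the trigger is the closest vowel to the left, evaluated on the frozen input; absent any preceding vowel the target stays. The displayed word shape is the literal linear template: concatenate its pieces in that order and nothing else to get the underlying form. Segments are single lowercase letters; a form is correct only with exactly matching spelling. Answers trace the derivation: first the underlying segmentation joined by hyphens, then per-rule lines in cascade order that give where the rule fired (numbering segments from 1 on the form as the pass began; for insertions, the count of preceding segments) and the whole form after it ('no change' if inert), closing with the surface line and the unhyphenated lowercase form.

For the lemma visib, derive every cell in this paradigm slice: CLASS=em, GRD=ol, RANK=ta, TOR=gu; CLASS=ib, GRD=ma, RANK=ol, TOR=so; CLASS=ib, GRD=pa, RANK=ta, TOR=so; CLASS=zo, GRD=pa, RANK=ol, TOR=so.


cell CLASS=em, GRD=ol, RANK=ta, TOR=gu:
underlying: visib-vo-liz-mav-u
1. f -> v, k -> g, p -> b, s -> z / _ Z: no change
2. e -> o, i -> u / B C0 _: fires at position(s) 9: visibvoluzmavu
surface: visibvoluzmavu

cell CLASS=ib, GRD=ma, RANK=ol, TOR=so:
underlying: visib-m-zr-pf-za
1. f -> v, k -> g, p -> b, s -> z / _ Z: fires at position(s) 10: visibmzrpvza
2. e -> o, i -> u / B C0 _: no change
surface: visibmzrpvza

cell CLASS=ib, GRD=pa, RANK=ta, TOR=so:
underlying: visib-ote-zr-mav-za
1. f -> v, k -> g, p -> b, s -> z / _ Z: no change
2. e -> o, i -> u / B C0 _: fires at position(s) 8: visibotozrmavza
surface: visibotozrmavza

cell CLASS=zo, GRD=pa, RANK=ol, TOR=so:
underlying: visib-ote-mi-pf-za
1. f -> v, k -> g, p -> b, s -> z / _ Z: fires at position(s) 12: visibotemipvza
2. e -> o, i -> u / B C0 _: fires at position(s) 8: visibotomipvza
surface: visibotomipvza


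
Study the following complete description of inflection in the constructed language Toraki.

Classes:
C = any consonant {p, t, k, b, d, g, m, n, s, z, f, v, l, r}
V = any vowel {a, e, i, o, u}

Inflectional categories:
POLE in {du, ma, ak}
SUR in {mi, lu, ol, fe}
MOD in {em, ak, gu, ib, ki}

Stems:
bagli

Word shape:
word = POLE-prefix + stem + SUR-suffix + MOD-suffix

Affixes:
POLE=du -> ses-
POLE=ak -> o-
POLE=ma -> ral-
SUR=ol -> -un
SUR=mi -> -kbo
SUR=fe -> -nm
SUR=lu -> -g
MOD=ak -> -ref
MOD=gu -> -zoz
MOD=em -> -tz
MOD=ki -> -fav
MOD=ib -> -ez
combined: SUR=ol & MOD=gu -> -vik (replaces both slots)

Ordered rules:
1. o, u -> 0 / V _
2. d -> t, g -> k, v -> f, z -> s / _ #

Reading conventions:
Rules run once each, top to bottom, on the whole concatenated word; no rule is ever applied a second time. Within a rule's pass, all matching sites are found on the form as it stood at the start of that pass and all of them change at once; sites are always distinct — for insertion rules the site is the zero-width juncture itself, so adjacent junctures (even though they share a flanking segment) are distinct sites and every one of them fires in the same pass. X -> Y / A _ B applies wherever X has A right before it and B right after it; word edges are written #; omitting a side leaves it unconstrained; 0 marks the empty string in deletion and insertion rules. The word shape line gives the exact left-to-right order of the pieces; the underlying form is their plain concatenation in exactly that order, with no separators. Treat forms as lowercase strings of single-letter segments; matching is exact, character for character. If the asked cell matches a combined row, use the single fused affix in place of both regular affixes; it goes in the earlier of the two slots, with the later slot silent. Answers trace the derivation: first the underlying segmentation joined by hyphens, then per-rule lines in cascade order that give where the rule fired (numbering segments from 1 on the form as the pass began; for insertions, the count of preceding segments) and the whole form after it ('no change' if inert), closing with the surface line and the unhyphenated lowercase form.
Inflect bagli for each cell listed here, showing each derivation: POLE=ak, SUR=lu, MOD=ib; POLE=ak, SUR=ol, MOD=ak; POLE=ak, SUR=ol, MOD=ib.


cell POLE=ak, SUR=lu, MOD=ib:
underlying: o-bagli-g-ez
1. o, u -> 0 / V _: no change
2. d -> t, g -> k, v -> f, z -> s / _ #: fires at position(s) 9: obagliges
surface: obagliges

cell POLE=ak, SUR=ol, MOD=ak:
underlying: o-bagli-un-ref
1. o, u -> 0 / V _: fires at position(s) 7: obaglinref
2. d -> t, g -> k, v -> f, z -> s / _ #: no change
surface: obaglinref

cell POLE=ak, SUR=ol, MOD=ib:
underlying: o-bagli-un-ez
1. o, u -> 0 / V _: fires at position(s) 7: obaglinez
2. d -> t, g -> k, v -> f, z -> s / _ #: fires at position(s) 9: obaglines
surface: obaglines


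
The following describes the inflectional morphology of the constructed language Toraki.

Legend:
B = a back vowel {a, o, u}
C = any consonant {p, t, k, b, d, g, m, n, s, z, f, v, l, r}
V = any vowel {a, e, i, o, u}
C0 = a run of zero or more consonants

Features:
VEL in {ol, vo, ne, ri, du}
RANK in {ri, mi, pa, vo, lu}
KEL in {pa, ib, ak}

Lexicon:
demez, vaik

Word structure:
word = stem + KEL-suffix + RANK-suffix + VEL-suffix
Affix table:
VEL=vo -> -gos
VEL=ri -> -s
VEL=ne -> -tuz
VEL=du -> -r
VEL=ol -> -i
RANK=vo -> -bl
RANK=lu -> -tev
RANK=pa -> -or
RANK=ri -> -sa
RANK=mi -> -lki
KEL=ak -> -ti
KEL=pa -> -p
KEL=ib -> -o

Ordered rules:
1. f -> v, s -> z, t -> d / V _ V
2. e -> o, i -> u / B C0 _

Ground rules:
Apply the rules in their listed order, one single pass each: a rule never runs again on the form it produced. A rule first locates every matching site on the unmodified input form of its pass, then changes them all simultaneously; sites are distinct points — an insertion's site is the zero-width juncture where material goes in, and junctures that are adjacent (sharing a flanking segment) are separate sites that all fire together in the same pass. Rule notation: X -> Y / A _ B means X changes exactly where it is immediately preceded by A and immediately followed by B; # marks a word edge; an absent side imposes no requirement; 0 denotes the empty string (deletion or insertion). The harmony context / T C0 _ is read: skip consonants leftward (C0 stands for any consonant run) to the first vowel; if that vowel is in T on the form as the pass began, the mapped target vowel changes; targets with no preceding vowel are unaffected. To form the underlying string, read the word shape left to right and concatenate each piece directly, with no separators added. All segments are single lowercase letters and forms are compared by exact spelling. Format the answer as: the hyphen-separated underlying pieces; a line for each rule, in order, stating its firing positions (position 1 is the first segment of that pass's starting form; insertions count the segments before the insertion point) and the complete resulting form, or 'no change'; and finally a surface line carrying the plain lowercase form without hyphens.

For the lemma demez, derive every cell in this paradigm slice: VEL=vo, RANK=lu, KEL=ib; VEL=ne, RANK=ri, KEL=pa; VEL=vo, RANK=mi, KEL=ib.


cell VEL=vo, RANK=lu, KEL=ib:
underlying: demez-o-tev-gos
1. f -> v, s -> z, t -> d / V _ V: fires at position(s) 7: demezodevgos
2. e -> o, i -> u / B C0 _: fires at position(s) 8: demezodovgos
surface: demezodovgos

cell VEL=ne, RANK=ri, KEL=pa:
underlying: demez-p-sa-tuz
1. f -> v, s -> z, t -> d / V _ V: fires at position(s) 9: demezpsaduz
2. e -> o, i -> u / B C0 _: no change
surface: demezpsaduz

cell VEL=vo, RANK=mi, KEL=ib:
underlying: demez-o-lki-gos
1. f -> v, s -> z, t -> d / V _ V: no change
2. e -> o, i -> u / B C0 _: fires at position(s) 9: demezolkugos
surface: demezolkugos


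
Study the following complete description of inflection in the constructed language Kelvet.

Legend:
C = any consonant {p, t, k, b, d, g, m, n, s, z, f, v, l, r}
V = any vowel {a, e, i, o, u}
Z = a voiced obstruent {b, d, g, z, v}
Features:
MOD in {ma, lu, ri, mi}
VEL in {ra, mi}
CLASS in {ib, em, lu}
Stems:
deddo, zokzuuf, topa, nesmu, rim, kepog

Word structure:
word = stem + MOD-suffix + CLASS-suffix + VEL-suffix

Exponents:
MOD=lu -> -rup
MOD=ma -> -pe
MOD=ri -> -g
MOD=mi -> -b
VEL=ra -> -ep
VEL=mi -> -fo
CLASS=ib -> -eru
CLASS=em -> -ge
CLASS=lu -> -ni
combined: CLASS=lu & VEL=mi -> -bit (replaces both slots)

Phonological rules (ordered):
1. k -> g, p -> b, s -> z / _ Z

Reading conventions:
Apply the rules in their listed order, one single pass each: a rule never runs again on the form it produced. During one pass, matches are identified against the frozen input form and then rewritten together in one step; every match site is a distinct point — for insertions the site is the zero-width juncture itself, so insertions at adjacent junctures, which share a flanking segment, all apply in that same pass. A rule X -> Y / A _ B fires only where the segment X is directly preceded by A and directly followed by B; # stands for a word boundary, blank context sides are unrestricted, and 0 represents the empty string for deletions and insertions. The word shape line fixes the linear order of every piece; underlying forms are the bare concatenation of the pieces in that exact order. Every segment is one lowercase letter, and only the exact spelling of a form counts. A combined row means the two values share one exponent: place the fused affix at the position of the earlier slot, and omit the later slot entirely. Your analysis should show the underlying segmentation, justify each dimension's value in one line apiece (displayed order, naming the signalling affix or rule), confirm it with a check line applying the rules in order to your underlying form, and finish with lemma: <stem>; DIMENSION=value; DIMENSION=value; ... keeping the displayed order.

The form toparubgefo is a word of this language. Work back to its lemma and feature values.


underlying: topa-rup-ge-fo
MOD=lu - signalled by the affix -rup
VEL=mi - signalled by the affix -fo
CLASS=em - signalled by the affix -ge
check: toparupgefo -> toparubgefo
lemma: topa; MOD=lu; VEL=mi; CLASS=em


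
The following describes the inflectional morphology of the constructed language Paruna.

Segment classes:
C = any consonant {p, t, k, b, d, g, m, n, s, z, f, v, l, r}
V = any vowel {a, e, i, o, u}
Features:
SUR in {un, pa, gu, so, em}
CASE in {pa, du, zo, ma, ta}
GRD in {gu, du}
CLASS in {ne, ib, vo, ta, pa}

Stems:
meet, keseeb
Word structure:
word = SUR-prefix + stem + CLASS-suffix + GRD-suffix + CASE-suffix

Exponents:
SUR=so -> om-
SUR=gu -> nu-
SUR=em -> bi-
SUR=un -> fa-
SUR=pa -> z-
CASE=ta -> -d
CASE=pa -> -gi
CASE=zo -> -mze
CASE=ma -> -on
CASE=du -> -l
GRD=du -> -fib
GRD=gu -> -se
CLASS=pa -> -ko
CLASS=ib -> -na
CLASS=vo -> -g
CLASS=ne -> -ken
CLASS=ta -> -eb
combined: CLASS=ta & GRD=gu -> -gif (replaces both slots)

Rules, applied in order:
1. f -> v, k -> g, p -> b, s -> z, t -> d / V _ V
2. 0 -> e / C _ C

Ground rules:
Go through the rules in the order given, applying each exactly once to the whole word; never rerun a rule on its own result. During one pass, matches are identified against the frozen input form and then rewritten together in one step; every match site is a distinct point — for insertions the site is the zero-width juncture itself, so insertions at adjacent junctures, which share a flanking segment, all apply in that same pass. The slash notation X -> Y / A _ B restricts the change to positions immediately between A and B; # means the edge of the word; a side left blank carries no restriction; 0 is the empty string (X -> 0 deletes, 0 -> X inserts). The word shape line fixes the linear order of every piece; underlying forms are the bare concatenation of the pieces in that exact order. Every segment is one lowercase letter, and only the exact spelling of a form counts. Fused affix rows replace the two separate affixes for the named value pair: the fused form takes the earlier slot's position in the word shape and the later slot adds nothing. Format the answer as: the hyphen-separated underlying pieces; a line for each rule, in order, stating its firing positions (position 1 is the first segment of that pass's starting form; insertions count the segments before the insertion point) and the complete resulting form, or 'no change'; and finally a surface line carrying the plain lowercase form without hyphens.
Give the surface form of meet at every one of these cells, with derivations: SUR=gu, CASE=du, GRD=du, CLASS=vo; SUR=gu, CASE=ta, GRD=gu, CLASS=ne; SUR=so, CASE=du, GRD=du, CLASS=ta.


cell SUR=gu, CASE=du, GRD=du, CLASS=vo:
underlying: nu-meet-g-fib-l
1. f -> v, k -> g, p -> b, s -> z, t -> d / V _ V: no change
2. 0 -> e / C _ C: inserts after position(s) 6, 7, 10: numeetegefibel
surface: numeetegefibel

cell SUR=gu, CASE=ta, GRD=gu, CLASS=ne:
underlying: nu-meet-ken-se-d
1. f -> v, k -> g, p -> b, s -> z, t -> d / V _ V: no change
2. 0 -> e / C _ C: inserts after position(s) 6, 9: numeetekenesed
surface: numeetekenesed

cell SUR=so, CASE=du, GRD=du, CLASS=ta:
underlying: om-meet-eb-fib-l
1. f -> v, k -> g, p -> b, s -> z, t -> d / V _ V: fires at position(s) 6: ommeedebfibl
2. 0 -> e / C _ C: inserts after position(s) 2, 8, 11: omemeedebefibel
surface: omemeedebefibel


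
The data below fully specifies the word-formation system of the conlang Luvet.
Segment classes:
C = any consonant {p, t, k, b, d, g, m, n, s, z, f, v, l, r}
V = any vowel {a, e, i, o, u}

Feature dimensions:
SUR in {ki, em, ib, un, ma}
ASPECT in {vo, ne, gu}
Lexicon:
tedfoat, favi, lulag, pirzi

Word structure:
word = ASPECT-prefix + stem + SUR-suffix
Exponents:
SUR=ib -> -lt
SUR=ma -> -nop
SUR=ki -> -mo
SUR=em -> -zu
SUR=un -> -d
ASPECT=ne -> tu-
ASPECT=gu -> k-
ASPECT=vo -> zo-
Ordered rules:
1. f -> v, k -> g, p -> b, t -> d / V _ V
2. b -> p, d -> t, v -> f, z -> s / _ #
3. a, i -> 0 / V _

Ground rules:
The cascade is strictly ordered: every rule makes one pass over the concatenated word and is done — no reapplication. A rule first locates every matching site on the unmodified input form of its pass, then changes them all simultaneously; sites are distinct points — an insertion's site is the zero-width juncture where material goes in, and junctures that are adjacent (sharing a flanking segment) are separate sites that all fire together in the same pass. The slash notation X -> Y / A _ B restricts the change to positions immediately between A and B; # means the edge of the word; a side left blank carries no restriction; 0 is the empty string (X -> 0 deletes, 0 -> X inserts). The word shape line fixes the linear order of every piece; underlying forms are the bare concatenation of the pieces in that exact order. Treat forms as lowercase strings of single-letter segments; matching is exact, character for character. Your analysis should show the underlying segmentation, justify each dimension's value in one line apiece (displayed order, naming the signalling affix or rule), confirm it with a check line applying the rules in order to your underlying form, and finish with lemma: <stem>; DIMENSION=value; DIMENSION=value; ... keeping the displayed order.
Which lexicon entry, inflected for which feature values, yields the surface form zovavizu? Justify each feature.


underlying: zo-favi-zu
SUR=em - signalled by the affix -zu
ASPECT=vo - signalled by the affix zo-
check: zofavizu -> zovavizu -> zovavizu -> zovavizu
lemma: favi; SUR=em; ASPECT=vo


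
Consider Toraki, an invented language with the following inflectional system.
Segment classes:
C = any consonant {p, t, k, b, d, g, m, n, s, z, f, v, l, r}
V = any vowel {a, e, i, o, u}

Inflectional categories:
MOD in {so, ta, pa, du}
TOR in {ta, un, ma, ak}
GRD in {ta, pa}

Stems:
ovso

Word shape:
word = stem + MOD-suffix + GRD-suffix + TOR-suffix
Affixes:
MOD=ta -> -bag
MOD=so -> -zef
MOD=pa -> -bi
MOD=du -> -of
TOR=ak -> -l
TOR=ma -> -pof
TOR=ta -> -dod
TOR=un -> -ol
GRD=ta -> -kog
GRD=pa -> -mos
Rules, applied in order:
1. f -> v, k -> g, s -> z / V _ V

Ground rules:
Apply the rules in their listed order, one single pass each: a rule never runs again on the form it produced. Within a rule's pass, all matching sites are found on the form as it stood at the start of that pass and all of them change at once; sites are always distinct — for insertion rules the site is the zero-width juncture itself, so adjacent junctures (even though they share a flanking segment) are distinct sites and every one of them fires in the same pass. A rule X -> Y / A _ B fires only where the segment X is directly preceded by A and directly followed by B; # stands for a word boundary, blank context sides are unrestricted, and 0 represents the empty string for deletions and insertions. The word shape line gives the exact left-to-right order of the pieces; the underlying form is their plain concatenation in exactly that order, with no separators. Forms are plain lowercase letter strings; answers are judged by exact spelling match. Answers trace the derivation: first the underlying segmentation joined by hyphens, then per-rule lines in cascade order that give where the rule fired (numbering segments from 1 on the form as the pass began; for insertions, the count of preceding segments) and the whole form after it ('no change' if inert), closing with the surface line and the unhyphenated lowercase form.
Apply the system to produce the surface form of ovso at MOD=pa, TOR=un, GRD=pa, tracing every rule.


underlying: ovso-bi-mos-ol
1. f -> v, k -> g, s -> z / V _ V: fires at position(s) 9: ovsobimozol
surface: ovsobimozol


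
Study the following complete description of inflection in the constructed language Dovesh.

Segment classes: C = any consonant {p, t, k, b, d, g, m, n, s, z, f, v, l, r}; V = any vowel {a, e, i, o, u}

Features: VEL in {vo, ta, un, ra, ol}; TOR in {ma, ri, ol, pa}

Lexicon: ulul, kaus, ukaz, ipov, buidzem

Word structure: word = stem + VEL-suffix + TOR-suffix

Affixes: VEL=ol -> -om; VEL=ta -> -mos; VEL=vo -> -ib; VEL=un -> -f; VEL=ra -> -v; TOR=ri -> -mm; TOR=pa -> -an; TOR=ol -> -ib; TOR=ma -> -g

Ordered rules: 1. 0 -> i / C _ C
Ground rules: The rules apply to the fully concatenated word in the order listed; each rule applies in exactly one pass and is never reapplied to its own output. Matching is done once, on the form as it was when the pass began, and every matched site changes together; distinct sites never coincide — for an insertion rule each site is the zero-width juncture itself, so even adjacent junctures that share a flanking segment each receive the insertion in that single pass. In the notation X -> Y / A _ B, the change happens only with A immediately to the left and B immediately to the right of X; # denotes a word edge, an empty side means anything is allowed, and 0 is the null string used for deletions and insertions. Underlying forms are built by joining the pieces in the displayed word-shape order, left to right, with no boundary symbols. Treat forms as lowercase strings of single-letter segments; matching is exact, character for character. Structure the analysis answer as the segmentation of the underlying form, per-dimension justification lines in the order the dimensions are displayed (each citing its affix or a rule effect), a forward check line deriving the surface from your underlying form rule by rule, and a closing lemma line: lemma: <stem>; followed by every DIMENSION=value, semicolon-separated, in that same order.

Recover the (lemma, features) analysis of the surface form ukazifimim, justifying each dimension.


underlying: ukaz-f-mm
VEL=un - signalled by the affix -f
TOR=ri - signalled by the affix -mm
check: ukazfmm -> ukazifimim
lemma: ukaz; VEL=un; TOR=ri


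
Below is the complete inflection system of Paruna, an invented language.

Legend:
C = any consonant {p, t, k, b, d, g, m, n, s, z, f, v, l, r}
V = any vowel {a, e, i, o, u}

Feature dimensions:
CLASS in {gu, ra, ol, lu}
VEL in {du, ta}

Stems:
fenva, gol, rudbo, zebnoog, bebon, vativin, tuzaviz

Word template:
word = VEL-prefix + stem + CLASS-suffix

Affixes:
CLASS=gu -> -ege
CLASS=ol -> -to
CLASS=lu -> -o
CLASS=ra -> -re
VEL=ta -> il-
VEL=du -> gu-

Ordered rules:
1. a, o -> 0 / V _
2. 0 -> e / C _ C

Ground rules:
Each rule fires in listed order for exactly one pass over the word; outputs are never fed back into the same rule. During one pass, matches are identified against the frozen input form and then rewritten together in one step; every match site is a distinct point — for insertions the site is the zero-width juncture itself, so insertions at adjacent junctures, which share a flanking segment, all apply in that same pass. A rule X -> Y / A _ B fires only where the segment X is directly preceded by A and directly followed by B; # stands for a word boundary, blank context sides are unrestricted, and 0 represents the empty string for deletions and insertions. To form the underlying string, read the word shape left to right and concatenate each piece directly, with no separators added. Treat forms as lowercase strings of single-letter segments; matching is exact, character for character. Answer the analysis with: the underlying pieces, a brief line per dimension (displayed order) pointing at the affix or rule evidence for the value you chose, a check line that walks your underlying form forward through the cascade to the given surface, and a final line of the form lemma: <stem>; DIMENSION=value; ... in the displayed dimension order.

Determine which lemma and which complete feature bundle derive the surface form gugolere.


underlying: gu-gol-re
CLASS=ra - signalled by the affix -re
VEL=du - signalled by the affix gu-
check: gugolre -> gugolre -> gugolere
lemma: gol; CLASS=ra; VEL=du


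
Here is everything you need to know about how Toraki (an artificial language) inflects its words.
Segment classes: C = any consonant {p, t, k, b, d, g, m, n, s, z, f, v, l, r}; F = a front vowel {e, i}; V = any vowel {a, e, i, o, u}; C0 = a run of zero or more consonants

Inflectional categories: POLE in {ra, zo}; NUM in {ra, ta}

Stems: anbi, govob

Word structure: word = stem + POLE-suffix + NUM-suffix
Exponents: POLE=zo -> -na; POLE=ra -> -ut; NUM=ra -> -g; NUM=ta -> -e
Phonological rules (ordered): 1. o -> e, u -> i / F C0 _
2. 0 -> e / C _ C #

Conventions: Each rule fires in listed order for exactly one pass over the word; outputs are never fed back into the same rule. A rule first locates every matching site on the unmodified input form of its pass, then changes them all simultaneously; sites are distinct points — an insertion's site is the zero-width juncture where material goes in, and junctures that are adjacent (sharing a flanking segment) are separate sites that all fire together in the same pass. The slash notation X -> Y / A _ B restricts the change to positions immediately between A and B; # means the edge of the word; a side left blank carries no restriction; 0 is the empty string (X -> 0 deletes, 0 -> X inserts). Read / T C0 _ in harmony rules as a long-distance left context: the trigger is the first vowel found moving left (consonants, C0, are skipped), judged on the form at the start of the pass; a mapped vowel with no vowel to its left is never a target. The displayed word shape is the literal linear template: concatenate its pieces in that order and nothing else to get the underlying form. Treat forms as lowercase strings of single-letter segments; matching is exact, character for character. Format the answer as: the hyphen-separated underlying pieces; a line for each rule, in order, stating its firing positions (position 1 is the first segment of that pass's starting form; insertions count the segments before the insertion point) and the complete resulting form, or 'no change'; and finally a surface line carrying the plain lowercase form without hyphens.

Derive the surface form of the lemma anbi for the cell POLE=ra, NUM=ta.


underlying: anbi-ut-e
1. o -> e, u -> i / F C0 _: fires at position(s) 5: anbiite
2. 0 -> e / C _ C #: no change
surface: anbiite


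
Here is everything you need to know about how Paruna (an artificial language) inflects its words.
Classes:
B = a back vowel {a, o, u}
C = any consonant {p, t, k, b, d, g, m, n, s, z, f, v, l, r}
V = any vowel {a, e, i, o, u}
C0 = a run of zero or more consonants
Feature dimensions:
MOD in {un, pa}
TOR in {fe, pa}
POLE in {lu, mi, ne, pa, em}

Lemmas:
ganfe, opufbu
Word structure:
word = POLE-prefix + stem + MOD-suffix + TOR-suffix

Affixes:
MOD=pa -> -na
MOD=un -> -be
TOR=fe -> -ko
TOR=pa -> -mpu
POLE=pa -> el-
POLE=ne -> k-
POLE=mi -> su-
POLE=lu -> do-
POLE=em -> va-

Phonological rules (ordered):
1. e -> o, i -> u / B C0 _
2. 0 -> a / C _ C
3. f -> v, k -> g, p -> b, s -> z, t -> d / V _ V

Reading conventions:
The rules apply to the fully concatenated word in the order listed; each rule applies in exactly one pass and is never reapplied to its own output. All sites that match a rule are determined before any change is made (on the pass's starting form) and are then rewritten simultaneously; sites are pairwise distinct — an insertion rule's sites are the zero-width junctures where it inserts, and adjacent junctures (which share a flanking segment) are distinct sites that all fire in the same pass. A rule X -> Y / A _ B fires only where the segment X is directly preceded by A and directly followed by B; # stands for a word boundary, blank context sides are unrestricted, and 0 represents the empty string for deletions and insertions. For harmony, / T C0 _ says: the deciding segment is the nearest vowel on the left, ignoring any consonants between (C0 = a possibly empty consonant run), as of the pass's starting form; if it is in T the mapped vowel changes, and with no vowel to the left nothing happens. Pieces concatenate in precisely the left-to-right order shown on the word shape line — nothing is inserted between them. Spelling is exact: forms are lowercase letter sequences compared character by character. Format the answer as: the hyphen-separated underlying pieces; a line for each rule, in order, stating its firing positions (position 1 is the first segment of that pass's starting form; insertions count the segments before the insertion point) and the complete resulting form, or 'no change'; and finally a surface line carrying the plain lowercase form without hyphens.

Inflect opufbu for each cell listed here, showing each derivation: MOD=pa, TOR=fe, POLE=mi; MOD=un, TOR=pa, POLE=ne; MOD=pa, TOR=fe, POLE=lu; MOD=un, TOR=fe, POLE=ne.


cell MOD=pa, TOR=fe, POLE=mi:
underlying: su-opufbu-na-ko
1. e -> o, i -> u / B C0 _: no change
2. 0 -> a / C _ C: inserts after position(s) 6: suopufabunako
3. f -> v, k -> g, p -> b, s -> z, t -> d / V _ V: fires at position(s) 4, 6, 12: suobuvabunago
surface: suobuvabunago

cell MOD=un, TOR=pa, POLE=ne:
underlying: k-opufbu-be-mpu
1. e -> o, i -> u / B C0 _: fires at position(s) 9: kopufbubompu
2. 0 -> a / C _ C: inserts after position(s) 5, 10: kopufabubomapu
3. f -> v, k -> g, p -> b, s -> z, t -> d / V _ V: fires at position(s) 3, 5, 13: kobuvabubomabu
surface: kobuvabubomabu

cell MOD=pa, TOR=fe, POLE=lu:
underlying: do-opufbu-na-ko
1. e -> o, i -> u / B C0 _: no change
2. 0 -> a / C _ C: inserts after position(s) 6: doopufabunako
3. f -> v, k -> g, p -> b, s -> z, t -> d / V _ V: fires at position(s) 4, 6, 12: doobuvabunago
surface: doobuvabunago

cell MOD=un, TOR=fe, POLE=ne:
underlying: k-opufbu-be-ko
1. e -> o, i -> u / B C0 _: fires at position(s) 9: kopufbuboko
2. 0 -> a / C _ C: inserts after position(s) 5: kopufabuboko
3. f -> v, k -> g, p -> b, s -> z, t -> d / V _ V: fires at position(s) 3, 5, 11: kobuvabubogo
surface: kobuvabubogo


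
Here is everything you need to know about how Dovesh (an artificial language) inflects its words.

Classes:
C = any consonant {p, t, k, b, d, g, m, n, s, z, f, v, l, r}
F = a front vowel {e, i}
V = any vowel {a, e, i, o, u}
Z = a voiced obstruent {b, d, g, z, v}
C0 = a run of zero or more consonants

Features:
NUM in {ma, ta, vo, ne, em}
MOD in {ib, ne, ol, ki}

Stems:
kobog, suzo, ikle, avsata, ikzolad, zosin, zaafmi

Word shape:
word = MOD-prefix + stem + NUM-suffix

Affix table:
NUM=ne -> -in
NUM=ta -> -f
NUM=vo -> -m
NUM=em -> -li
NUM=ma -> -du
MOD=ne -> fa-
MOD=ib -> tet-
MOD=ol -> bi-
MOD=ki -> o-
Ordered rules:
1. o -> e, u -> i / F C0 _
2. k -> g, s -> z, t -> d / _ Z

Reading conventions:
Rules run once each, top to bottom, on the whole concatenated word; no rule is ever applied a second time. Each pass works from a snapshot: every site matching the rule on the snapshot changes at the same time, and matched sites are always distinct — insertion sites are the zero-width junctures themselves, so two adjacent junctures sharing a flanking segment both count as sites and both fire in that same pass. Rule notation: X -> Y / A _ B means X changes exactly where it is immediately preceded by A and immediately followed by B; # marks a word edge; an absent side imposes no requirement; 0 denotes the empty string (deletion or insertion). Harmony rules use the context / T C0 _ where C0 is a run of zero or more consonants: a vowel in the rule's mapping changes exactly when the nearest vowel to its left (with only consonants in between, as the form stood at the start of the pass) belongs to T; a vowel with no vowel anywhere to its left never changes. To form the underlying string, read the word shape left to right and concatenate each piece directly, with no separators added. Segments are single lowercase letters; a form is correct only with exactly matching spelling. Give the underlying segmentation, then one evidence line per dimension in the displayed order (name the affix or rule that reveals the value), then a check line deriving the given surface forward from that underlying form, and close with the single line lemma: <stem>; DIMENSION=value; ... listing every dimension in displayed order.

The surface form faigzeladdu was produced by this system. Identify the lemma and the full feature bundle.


underlying: fa-ikzolad-du
NUM=ma - signalled by the affix -du
MOD=ne - signalled by the affix fa-
check: faikzoladdu -> faikzeladdu -> faigzeladdu
lemma: ikzolad; NUM=ma; MOD=ne


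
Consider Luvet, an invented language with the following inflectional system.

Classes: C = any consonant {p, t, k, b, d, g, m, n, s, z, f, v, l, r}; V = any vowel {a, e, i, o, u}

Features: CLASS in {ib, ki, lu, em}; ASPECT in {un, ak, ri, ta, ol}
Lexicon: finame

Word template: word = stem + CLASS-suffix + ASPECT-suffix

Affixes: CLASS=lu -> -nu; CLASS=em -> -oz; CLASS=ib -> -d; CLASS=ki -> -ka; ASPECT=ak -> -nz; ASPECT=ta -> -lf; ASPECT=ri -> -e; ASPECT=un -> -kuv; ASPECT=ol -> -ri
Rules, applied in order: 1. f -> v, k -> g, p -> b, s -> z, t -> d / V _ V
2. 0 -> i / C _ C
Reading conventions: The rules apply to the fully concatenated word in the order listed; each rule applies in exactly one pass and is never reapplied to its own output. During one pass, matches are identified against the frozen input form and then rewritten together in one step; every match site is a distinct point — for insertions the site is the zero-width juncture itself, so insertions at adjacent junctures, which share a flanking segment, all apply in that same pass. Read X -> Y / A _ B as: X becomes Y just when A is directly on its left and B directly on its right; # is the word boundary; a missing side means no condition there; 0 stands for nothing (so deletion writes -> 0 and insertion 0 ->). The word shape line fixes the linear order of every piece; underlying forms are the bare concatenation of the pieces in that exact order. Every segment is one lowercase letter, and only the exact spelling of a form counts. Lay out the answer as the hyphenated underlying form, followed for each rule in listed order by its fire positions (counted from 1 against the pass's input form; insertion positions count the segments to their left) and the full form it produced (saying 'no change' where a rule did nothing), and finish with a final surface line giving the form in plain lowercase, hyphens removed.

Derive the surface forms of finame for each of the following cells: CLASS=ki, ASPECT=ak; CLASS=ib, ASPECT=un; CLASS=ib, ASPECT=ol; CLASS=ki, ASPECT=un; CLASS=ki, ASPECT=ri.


cell CLASS=ki, ASPECT=ak:
underlying: finame-ka-nz
1. f -> v, k -> g, p -> b, s -> z, t -> d / V _ V: fires at position(s) 7: finameganz
2. 0 -> i / C _ C: inserts after position(s) 9: finameganiz
surface: finameganiz

cell CLASS=ib, ASPECT=un:
underlying: finame-d-kuv
1. f -> v, k -> g, p -> b, s -> z, t -> d / V _ V: no change
2. 0 -> i / C _ C: inserts after position(s) 7: finamedikuv
surface: finamedikuv

cell CLASS=ib, ASPECT=ol:
underlying: finame-d-ri
1. f -> v, k -> g, p -> b, s -> z, t -> d / V _ V: no change
2. 0 -> i / C _ C: inserts after position(s) 7: finamediri
surface: finamediri

cell CLASS=ki, ASPECT=un:
underlying: finame-ka-kuv
1. f -> v, k -> g, p -> b, s -> z, t -> d / V _ V: fires at position(s) 7, 9: finamegaguv
2. 0 -> i / C _ C: no change
surface: finamegaguv

cell CLASS=ki, ASPECT=ri:
underlying: finame-ka-e
1. f -> v, k -> g, p -> b, s -> z, t -> d / V _ V: fires at position(s) 7: finamegae
2. 0 -> i / C _ C: no change
surface: finamegae


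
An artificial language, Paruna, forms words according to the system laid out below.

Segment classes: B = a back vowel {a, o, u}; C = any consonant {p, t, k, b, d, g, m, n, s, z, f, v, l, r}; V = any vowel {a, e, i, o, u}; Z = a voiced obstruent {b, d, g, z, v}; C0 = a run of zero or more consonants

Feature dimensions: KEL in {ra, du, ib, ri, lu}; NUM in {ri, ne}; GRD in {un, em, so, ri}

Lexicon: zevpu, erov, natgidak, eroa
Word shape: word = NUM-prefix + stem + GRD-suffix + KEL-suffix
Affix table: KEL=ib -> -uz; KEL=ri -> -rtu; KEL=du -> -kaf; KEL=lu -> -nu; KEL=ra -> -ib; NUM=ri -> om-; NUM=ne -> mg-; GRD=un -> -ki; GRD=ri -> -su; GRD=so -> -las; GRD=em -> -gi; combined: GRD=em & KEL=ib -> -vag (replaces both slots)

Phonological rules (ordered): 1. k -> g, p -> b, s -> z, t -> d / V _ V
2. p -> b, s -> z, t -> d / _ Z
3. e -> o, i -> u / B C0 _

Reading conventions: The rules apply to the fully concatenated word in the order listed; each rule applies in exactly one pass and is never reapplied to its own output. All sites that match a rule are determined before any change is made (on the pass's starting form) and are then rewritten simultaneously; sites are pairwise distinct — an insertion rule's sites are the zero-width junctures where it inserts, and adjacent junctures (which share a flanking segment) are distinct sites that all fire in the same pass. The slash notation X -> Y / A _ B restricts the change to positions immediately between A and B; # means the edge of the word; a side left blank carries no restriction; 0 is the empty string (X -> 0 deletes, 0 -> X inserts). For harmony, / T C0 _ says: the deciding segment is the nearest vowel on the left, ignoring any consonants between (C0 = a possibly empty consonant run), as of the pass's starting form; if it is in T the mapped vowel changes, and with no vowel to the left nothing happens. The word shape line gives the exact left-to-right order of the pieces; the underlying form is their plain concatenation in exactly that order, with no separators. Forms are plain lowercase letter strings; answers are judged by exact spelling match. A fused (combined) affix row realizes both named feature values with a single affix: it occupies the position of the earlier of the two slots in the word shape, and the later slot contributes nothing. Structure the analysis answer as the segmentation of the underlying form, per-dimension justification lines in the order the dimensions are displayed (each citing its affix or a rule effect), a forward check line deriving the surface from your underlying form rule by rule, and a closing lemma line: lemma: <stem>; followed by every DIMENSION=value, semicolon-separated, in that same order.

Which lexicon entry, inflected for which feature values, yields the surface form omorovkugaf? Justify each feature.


underlying: om-erov-ki-kaf
KEL=du - signalled by the affix -kaf
NUM=ri - signalled by the affix om-
GRD=un - signalled by the affix -ki
check: omerovkikaf -> omerovkigaf -> omerovkigaf -> omorovkugaf
lemma: erov; KEL=du; NUM=ri; GRD=un
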